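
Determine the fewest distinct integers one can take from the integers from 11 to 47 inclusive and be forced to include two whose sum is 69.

25

A set avoiding the sum 69 can contain at most one of each pair {x, 69−x}, plus the 11 elements whose complement lies outside the range.
The integers 11, …, 34 (24 of them) are such a set: any two sum to at least 11+12 = 23 and at most 33+34 = 67 < 69.
Any 25th integer completes one of the 13 pairs, so 25 choices force a sum of 69.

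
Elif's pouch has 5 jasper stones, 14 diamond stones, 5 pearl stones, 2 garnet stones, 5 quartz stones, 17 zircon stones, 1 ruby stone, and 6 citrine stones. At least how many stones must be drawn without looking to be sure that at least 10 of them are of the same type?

An adversary could hand out at most 9 stones per type (6 types run out sooner): 5 + 9 + 5 + 2 + 5 + 9 + 1 + 6 = 42 stones and still no type has 10.
One more stone lands in a type already at 9, so 43 draws are enough and 42 are not.

43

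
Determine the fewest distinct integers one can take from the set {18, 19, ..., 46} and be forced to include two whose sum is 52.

Two chosen integers sum to 52 exactly when both halves of some pair {x, 52−x} with 18 ≤ x ≤ 52−x ≤ 34 are chosen — 8 such pairs.
The remaining 13 elements (those with no distinct partner in range) can never complete a 52-sum, so the worst case takes all of them and one from each pair: 13 + 8 = 21.
By pigeonhole, the 22nd integer has to be the second member of some pair, so 21 + 1 = 22.

22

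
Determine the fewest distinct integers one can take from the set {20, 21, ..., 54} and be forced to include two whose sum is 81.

A set avoiding the sum 81 can contain at most one of each pair {x, 81−x}, plus the 7 elements whose complement lies outside the range.
The integers 20, …, 40 (21 of them) are such a set: any two sum to at least 20+21 = 41 and at most 39+40 = 79 < 81.
Pigeonhole: any 22nd integer completes one of the 14 pairs, so 22 choices force a sum of 81.

22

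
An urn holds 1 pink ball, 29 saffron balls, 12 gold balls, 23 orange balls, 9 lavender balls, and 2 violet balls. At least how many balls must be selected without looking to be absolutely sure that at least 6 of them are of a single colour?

24

By the pigeonhole principle, the 6 colours are the holes; the balls drawn are the pigeons.
To avoid 6 of any one colour, the worst case takes at most 5 of each colour, or every ball of a colour that has fewer than 5.
That gives 1 + 5 + 5 + 5 + 5 + 2 = 23 balls with no colour reaching 6.
The next ball forces some colour to 6, so 23 + 1 = 24.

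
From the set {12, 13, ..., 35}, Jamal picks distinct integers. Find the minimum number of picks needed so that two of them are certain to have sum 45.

Group the elements by complementary pair {x, 45−x}: {12,33}, {13,32}, {14,31}, …, giving 11 two-element pairs and 2 integers whose partner 45−x falls outside [12,35].
Treating each of those 13 groups as a pigeonhole, one can pick one integer per group — 13 integers — with no two summing to 45.
The 14th integer lands in an occupied pair, forcing a sum of 45.

14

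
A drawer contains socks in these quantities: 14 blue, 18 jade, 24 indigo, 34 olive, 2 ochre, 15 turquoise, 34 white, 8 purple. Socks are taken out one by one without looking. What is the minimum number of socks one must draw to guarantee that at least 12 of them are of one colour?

By pigeonhole, the 8 colours are the holes; the socks drawn are the pigeons.
To avoid 12 of any one colour, the worst case takes at most 11 of each colour, or every sock of a colour that has fewer than 11.
That gives 11 + 11 + 11 + 11 + 2 + 11 + 11 + 8 = 76 socks with no colour reaching 12.
The next sock forces some colour to 12, so 76 + 1 = 77.

77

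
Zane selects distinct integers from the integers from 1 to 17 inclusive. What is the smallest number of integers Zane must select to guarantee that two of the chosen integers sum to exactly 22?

Two chosen integers sum to 22 exactly when both halves of some pair {x, 22−x} with 5 ≤ x ≤ 22−x ≤ 17 are chosen — 6 such pairs.
The remaining 5 elements (those with no distinct partner in range) can never complete a 22-sum, so the worst case takes all of them and one from each pair: 5 + 6 = 11.
By pigeonhole, the 12th integer has to be the second member of some pair, so 11 + 1 = 12.

12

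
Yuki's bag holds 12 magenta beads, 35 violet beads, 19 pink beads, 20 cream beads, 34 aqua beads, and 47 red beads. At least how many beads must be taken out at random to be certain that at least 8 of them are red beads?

In the worst case for collecting red beads, every non-red bead comes out first.
There are 12 + 35 + 19 + 20 + 34 = 120 non-red beads altogether.
After those, each further bead must be red, so 120 + 8 = 128 draws guarantee 8 red beads.

128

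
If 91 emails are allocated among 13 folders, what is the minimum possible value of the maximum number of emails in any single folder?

The 13 folders are the holes and the 91 emails are the pigeons.
If every folder held at most 6 emails, the total would be at most 13 × 6 = 78, which is less than 91.
So some folder holds at least ⌈91/13⌉ = 7 emails.

7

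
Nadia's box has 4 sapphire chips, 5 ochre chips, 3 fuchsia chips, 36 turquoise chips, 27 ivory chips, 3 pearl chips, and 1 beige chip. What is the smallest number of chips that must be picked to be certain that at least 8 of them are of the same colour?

31

An adversary could hand out at most 7 chips per colour (5 colours run out sooner): 4 + 5 + 3 + 7 + 7 + 3 + 1 = 30 chips and still no colour has 8.
One more chip lands in a colour already at 7, so 31 draws are enough and 30 are not.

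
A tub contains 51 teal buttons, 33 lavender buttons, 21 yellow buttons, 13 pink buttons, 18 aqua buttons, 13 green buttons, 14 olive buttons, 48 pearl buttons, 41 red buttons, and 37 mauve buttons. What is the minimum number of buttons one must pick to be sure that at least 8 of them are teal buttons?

In the worst case for collecting teal buttons, every non-teal button comes out first.
There are 33 + 21 + 13 + 18 + 13 + 14 + 48 + 41 + 37 = 238 non-teal buttons altogether.
After those, each further button must be teal, so 238 + 8 = 246 draws guarantee 8 teal buttons.

246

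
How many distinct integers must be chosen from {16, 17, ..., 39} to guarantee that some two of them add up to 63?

Two chosen integers sum to 63 exactly when both halves of some pair {x, 63−x} with 24 ≤ x ≤ 63−x ≤ 39 are chosen — 8 such pairs.
The remaining 8 elements (those with no distinct partner in range) can never complete a 63-sum, so the worst case takes all of them and one from each pair: 8 + 8 = 16.
By pigeonhole, the 17th integer has to be the second member of some pair, so 16 + 1 = 17.

17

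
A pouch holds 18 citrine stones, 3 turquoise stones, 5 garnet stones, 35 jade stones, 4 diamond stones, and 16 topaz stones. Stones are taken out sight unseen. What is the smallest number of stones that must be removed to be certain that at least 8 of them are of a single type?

34

Put each drawn stone into a box by type. The largest draw with every box below 8 takes min(count, 7) from each type; types with fewer than 7 contribute all they have.
Σ min(cᵢ, 7) = 7 + 3 + 5 + 7 + 4 + 7 = 33.
Draw number 33 + 1 = 34 must push one box to 8.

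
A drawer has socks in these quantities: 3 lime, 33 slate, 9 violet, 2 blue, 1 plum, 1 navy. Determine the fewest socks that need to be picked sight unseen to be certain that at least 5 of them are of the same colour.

An adversary could hand out at most 4 socks per colour (4 colours run out sooner): 3 + 4 + 4 + 2 + 1 + 1 = 15 socks and still no colour has 5.
One more sock lands in a colour already at 4, so 16 draws are enough and 15 are not.

16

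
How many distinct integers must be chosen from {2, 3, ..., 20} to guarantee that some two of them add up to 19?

12

A set avoiding the sum 19 can contain at most one of each pair {x, 19−x}, plus the 3 elements whose complement lies outside the range.
The integers 10, …, 20 (11 of them) are such a set: any two sum to at least 10+11 = 21 > 19.
Any 12th integer completes one of the 8 pairs, so 12 choices force a sum of 19.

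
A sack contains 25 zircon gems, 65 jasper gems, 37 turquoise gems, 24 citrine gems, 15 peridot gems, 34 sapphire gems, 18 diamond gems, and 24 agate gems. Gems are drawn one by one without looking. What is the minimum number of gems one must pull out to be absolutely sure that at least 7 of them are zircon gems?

224

In the worst case for collecting zircon gems, every non-zircon gem comes out first.
There are 65 + 37 + 24 + 15 + 34 + 18 + 24 = 217 non-zircon gems altogether.
After those, each further gem must be zircon, so 217 + 7 = 224 draws guarantee 7 zircon gems.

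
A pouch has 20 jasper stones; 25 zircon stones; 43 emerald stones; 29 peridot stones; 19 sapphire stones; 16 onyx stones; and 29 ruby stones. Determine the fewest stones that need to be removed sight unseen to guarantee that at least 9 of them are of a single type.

57

By the pigeonhole principle, the 7 types are the holes; the stones drawn are the pigeons.
To avoid 9 of any one type, the worst case takes at most 8 of each type.
That gives 8 + 8 + 8 + 8 + 8 + 8 + 8 = 56 stones with no type reaching 9.
The next stone forces some type to 9, so 56 + 1 = 57.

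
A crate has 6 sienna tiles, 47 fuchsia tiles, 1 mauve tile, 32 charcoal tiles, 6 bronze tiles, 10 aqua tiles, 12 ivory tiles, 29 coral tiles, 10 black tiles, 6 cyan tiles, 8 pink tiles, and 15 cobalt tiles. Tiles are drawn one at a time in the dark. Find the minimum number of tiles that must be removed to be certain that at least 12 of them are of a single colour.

The 12 colours are the holes; the tiles drawn are the pigeons.
To avoid 12 of any one colour, the worst case takes at most 11 of each colour, or every tile of a colour that has fewer than 11.
That gives 6 + 11 + 1 + 11 + 6 + 10 + 11 + 11 + 10 + 6 + 8 + 11 = 102 tiles with no colour reaching 12.
The next tile forces some colour to 12, so 102 + 1 = 103.

103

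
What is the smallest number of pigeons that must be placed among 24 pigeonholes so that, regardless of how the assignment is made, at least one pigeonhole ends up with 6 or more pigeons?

121

With 120 pigeons one could put exactly 5 in each of the 24 pigeonholes, and no pigeonhole would reach 6.
One more pigeon must land in a pigeonhole that already has 5, giving it 6.
So 24 × 5 + 1 = 121 pigeons are required.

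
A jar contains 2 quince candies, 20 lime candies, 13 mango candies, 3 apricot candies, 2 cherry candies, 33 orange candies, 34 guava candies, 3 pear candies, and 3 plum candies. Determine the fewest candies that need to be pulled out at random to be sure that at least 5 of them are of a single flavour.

Put each drawn candy into a box by flavour. The largest draw with every box below 5 takes min(count, 4) from each flavour; flavours with fewer than 4 contribute all they have.
Σ min(cᵢ, 4) = 2 + 4 + 4 + 3 + 2 + 4 + 4 + 3 + 3 = 29.
Draw number 29 + 1 = 30 must push one box to 5.

30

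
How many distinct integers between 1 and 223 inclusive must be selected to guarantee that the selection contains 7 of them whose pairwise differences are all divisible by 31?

187

Integers whose pairwise differences are multiples of 31 are exactly those sharing a remainder mod 31. By pigeonhole, the 31 residue classes mod 31 are the pigeonholes.
With 186 integers one could put 6 in each residue class and have no class reach 7.
The 187th integer pushes some class to 7, so 31·6 + 1 = 187.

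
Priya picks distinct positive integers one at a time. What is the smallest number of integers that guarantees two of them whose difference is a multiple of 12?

Integers whose pairwise differences are multiples of 12 are exactly those sharing a remainder mod 12. The 12 residue classes mod 12 are the pigeonholes.
With 12 integers one could put 1 in each residue class and have no class reach 2.
The 13th integer pushes some class to 2, so 12·1 + 1 = 13.

13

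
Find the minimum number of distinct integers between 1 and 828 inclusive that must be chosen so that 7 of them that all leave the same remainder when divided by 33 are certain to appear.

By pigeonhole, the 33 residue classes mod 33 are the pigeonholes.
With 198 integers one could put 6 in each residue class and have no class reach 7.
The 199th integer pushes some class to 7, so 33·6 + 1 = 199.

199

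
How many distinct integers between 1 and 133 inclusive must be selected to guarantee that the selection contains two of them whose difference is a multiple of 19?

Integers whose pairwise differences are multiples of 19 are exactly those sharing a remainder mod 19. Pigeonhole: the 19 residue classes mod 19 are the pigeonholes.
With 19 integers one could put 1 in each residue class and have no class reach 2.
The 20th integer pushes some class to 2, so 19·1 + 1 = 20.

20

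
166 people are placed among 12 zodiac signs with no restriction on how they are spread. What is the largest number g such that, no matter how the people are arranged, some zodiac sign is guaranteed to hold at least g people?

14

The 12 zodiac signs are the holes and the 166 people are the pigeons.
If every zodiac sign held at most 13 people, the total would be at most 12 × 13 = 156, which is less than 166.
So some zodiac sign holds at least ⌈166/12⌉ = 14 people.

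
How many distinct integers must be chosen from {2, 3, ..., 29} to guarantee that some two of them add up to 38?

Two chosen integers sum to 38 exactly when both halves of some pair {x, 38−x} with 9 ≤ x ≤ 38−x ≤ 29 are chosen — 10 such pairs.
The remaining 8 elements (those with no distinct partner in range) can never complete a 38-sum, so the worst case takes all of them and one from each pair: 8 + 10 = 18.
The 19th integer has to be the second member of some pair, so 18 + 1 = 19.

19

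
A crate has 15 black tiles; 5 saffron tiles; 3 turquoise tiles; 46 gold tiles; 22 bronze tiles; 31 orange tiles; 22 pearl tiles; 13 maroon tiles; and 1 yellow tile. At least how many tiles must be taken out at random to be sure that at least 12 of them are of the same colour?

Put each drawn tile into a box by colour. The largest draw with every box below 12 takes min(count, 11) from each colour; colours with fewer than 11 contribute all they have.
Σ min(cᵢ, 11) = 11 + 5 + 3 + 11 + 11 + 11 + 11 + 11 + 1 = 75.
Draw number 75 + 1 = 76 must push one box to 12.

76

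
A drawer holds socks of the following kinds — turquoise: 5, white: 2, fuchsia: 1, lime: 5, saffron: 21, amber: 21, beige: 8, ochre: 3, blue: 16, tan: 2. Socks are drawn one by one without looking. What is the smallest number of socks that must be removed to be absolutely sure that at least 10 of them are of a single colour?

54

An adversary could hand out at most 9 socks per colour (7 colours run out sooner): 5 + 2 + 1 + 5 + 9 + 9 + 8 + 3 + 9 + 2 = 53 socks and still no colour has 10.
One more sock lands in a colour already at 9, so 54 draws are enough and 53 are not.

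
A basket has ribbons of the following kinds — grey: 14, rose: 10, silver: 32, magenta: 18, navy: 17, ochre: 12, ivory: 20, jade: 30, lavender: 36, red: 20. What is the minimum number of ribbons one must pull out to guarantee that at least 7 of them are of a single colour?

Pigeonhole: the 10 colours are the holes; the ribbons drawn are the pigeons.
To avoid 7 of any one colour, the worst case takes at most 6 of each colour.
That gives 6 + 6 + 6 + 6 + 6 + 6 + 6 + 6 + 6 + 6 = 60 ribbons with no colour reaching 7.
The next ribbon forces some colour to 7, so 60 + 1 = 61.

61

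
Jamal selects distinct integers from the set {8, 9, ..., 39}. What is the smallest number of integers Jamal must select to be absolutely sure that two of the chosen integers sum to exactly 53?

A set avoiding the sum 53 can contain at most one of each pair {x, 53−x}, plus the 6 elements whose complement lies outside the range.
The integers 8, …, 26 (19 of them) are such a set: any two sum to at least 8+9 = 17 and at most 25+26 = 51 < 53.
Any 20th integer completes one of the 13 pairs, so 20 choices force a sum of 53.

20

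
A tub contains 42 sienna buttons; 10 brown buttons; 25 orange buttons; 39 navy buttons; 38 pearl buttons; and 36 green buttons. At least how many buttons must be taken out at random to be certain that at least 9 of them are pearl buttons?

In the worst case for collecting pearl buttons, every non-pearl button comes out first.
There are 42 + 10 + 25 + 39 + 36 = 152 non-pearl buttons altogether.
After those, each further button must be pearl, so 152 + 9 = 161 draws guarantee 9 pearl buttons.

161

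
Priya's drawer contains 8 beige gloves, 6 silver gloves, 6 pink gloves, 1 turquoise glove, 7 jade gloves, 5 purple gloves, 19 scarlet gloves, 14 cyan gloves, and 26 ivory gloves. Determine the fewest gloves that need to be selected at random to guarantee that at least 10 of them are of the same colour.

61

The 9 colours are the holes; the gloves drawn are the pigeons.
To avoid 10 of any one colour, the worst case takes at most 9 of each colour, or every glove of a colour that has fewer than 9.
That gives 8 + 6 + 6 + 1 + 7 + 5 + 9 + 9 + 9 = 60 gloves with no colour reaching 10.
The next glove forces some colour to 10, so 60 + 1 = 61.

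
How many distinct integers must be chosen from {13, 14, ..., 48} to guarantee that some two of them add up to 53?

23

Two chosen integers sum to 53 exactly when both halves of some pair {x, 53−x} with 13 ≤ x ≤ 53−x ≤ 40 are chosen — 14 such pairs.
The remaining 8 elements (those with no distinct partner in range) can never complete a 53-sum, so the worst case takes all of them and one from each pair: 8 + 14 = 22.
The 23rd integer has to be the second member of some pair, so 22 + 1 = 23.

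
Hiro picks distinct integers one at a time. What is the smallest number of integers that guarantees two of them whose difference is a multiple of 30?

31

Integers whose pairwise differences are multiples of 30 are exactly those sharing a remainder mod 30. The 30 residue classes mod 30 are the pigeonholes.
With 30 integers one could put 1 in each residue class and have no class reach 2.
The 31st integer pushes some class to 2, so 30·1 + 1 = 31.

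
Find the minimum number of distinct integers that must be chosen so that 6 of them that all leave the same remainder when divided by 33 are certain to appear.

166

The 33 residue classes mod 33 are the pigeonholes.
With 165 integers one could put 5 in each residue class and have no class reach 6.
The 166th integer pushes some class to 6, so 33·5 + 1 = 166.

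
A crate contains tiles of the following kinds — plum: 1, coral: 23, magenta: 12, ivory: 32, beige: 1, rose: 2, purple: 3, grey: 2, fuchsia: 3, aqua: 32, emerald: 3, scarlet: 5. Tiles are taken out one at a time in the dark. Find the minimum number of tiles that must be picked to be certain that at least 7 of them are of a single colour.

The 12 colours are the holes; the tiles drawn are the pigeons.
To avoid 7 of any one colour, the worst case takes at most 6 of each colour, or every tile of a colour that has fewer than 6.
That gives 1 + 6 + 6 + 6 + 1 + 2 + 3 + 2 + 3 + 6 + 3 + 5 = 44 tiles with no colour reaching 7.
The next tile forces some colour to 7, so 44 + 1 = 45.

45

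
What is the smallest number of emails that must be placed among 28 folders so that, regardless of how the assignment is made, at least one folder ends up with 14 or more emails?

With 364 emails one could put exactly 13 in each of the 28 folders, and no folder would reach 14.
One more email must land in a folder that already has 13, giving it 14.
So 28 × 13 + 1 = 365 emails are required.

365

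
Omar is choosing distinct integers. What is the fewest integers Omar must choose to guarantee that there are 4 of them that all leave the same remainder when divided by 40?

Pigeonhole: the 40 residue classes mod 40 are the pigeonholes.
With 120 integers one could put 3 in each residue class and have no class reach 4.
The 121st integer pushes some class to 4, so 40·3 + 1 = 121.

121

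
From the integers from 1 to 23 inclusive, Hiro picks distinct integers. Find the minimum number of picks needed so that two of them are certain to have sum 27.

Two chosen integers sum to 27 exactly when both halves of some pair {x, 27−x} with 4 ≤ x ≤ 27−x ≤ 23 are chosen — 10 such pairs.
The remaining 3 elements (those with no distinct partner in range) can never complete a 27-sum, so the worst case takes all of them and one from each pair: 3 + 10 = 13.
Pigeonhole: the 14th integer has to be the second member of some pair, so 13 + 1 = 14.

14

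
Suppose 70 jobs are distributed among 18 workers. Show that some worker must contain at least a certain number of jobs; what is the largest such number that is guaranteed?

4

The 18 workers are the holes and the 70 jobs are the pigeons.
If every worker held at most 3 jobs, the total would be at most 18 × 3 = 54, which is less than 70.
So some worker holds at least ⌈70/18⌉ = 4 jobs.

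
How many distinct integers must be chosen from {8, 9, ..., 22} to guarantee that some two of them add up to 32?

Two chosen integers sum to 32 exactly when both halves of some pair {x, 32−x} with 10 ≤ x ≤ 32−x ≤ 22 are chosen — 6 such pairs.
The remaining 3 elements (those with no distinct partner in range) can never complete a 32-sum, so the worst case takes all of them and one from each pair: 3 + 6 = 9.
The 10th integer has to be the second member of some pair, so 9 + 1 = 10.

10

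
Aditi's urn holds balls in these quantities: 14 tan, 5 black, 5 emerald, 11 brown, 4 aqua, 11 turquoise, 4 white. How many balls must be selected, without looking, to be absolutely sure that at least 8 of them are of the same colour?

40

By the pigeonhole principle, the 7 colours are the holes; the balls drawn are the pigeons.
To avoid 8 of any one colour, the worst case takes at most 7 of each colour, or every ball of a colour that has fewer than 7.
That gives 7 + 5 + 5 + 7 + 4 + 7 + 4 = 39 balls with no colour reaching 8.
The next ball forces some colour to 8, so 39 + 1 = 40.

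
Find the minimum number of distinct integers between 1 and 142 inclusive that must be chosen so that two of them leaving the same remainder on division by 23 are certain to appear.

24

The 23 residue classes mod 23 are the pigeonholes.
With 23 integers one could put 1 in each residue class and have no class reach 2.
The 24th integer pushes some class to 2, so 23·1 + 1 = 24.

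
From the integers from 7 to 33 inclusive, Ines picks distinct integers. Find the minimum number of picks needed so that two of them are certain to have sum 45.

Group the elements by complementary pair {x, 45−x}: {12,33}, {13,32}, {14,31}, …, giving 11 two-element pairs and 5 integers whose partner 45−x falls outside [7,33].
By pigeonhole, treating each of those 16 groups as a pigeonhole, one can pick one integer per group — 16 integers — with no two summing to 45.
The 17th integer lands in an occupied pair, forcing a sum of 45.

17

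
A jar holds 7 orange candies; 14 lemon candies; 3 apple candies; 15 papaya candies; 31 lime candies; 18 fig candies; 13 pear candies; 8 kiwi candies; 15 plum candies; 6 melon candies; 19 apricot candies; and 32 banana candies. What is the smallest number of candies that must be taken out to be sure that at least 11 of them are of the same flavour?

The 12 flavours are the holes; the candies drawn are the pigeons.
To avoid 11 of any one flavour, the worst case takes at most 10 of each flavour, or every candy of a flavour that has fewer than 10.
That gives 7 + 10 + 3 + 10 + 10 + 10 + 10 + 8 + 10 + 6 + 10 + 10 = 104 candies with no flavour reaching 11.
The next candy forces some flavour to 11, so 104 + 1 = 105.

105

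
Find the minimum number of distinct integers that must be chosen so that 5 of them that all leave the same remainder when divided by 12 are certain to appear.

49

By pigeonhole, the 12 residue classes mod 12 are the pigeonholes.
With 48 integers one could put 4 in each residue class and have no class reach 5.
The 49th integer pushes some class to 5, so 12·4 + 1 = 49.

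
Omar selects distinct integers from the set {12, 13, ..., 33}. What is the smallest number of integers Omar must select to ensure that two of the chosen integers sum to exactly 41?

14

A set avoiding the sum 41 can contain at most one of each pair {x, 41−x}, plus the 4 elements whose complement lies outside the range.
The integers 21, …, 33 (13 of them) are such a set: any two sum to at least 21+22 = 43 > 41.
Any 14th integer completes one of the 9 pairs, so 14 choices force a sum of 41.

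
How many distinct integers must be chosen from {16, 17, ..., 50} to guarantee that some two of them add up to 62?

21

A set avoiding the sum 62 can contain at most one of each pair {x, 62−x}, plus the 5 elements whose complement lies outside the range or equal to its own complement.
The integers 31, …, 50 (20 of them) are such a set: any two sum to at least 31+32 = 63 > 62.
By the pigeonhole principle, any 21st integer completes one of the 15 pairs, so 21 choices force a sum of 62.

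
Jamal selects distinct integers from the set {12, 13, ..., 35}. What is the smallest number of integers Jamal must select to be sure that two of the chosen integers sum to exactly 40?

Two chosen integers sum to 40 exactly when both halves of some pair {x, 40−x} with 12 ≤ x ≤ 40−x ≤ 28 are chosen — 8 such pairs.
The remaining 8 elements (those with no distinct partner in range) can never complete a 40-sum, so the worst case takes all of them and one from each pair: 8 + 8 = 16.
By the pigeonhole principle, the 17th integer has to be the second member of some pair, so 16 + 1 = 17.

17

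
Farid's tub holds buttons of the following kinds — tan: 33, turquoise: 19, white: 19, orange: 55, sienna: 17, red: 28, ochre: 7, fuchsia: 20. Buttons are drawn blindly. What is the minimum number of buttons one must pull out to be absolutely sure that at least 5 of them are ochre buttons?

In the worst case for collecting ochre buttons, every non-ochre button comes out first.
There are 33 + 19 + 19 + 55 + 17 + 28 + 20 = 191 non-ochre buttons altogether.
After those, each further button must be ochre, so 191 + 5 = 196 draws guarantee 5 ochre buttons.

196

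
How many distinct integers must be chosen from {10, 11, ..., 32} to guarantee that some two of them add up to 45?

14

Two chosen integers sum to 45 exactly when both halves of some pair {x, 45−x} with 13 ≤ x ≤ 45−x ≤ 32 are chosen — 10 such pairs.
The remaining 3 elements (those with no distinct partner in range) can never complete a 45-sum, so the worst case takes all of them and one from each pair: 3 + 10 = 13.
By the pigeonhole principle, the 14th integer has to be the second member of some pair, so 13 + 1 = 14.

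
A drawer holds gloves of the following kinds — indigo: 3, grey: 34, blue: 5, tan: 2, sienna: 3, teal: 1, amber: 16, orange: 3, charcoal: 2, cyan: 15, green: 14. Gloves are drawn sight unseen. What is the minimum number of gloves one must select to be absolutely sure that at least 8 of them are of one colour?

An adversary could hand out at most 7 gloves per colour (7 colours run out sooner): 3 + 7 + 5 + 2 + 3 + 1 + 7 + 3 + 2 + 7 + 7 = 47 gloves and still no colour has 8.
By pigeonhole, one more glove lands in a colour already at 7, so 48 draws are enough and 47 are not.

48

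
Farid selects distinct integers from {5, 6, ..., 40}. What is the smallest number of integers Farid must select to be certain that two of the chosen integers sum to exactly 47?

20

Group the elements by complementary pair {x, 47−x}: {7,40}, {8,39}, {9,38}, …, giving 17 two-element pairs and 2 integers whose partner 47−x falls outside [5,40].
Pigeonhole: treating each of those 19 groups as a pigeonhole, one can pick one integer per group — 19 integers — with no two summing to 47.
The 20th integer lands in an occupied pair, forcing a sum of 47.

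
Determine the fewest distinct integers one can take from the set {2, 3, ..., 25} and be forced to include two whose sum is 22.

16

Group the elements by complementary pair {x, 22−x}: {2,20}, {3,19}, {4,18}, …, giving 9 two-element pairs, the single value 11 (it cannot pair with itself since the integers are distinct), and 5 integers whose partner 22−x falls outside [2,25].
Treating each of those 15 groups as a pigeonhole, one can pick one integer per group — 15 integers — with no two summing to 22.
The 16th integer lands in an occupied pair, forcing a sum of 22.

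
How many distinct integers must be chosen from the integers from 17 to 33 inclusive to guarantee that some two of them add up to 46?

12

Group the elements by complementary pair {x, 46−x}: {17,29}, {18,28}, {19,27}, …, giving 6 two-element pairs, the single value 23 (it cannot pair with itself since the integers are distinct), and 4 integers whose partner 46−x falls outside [17,33].
Treating each of those 11 groups as a pigeonhole, one can pick one integer per group — 11 integers — with no two summing to 46.
The 12th integer lands in an occupied pair, forcing a sum of 46.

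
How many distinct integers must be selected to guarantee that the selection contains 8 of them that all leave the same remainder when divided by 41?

288

Pigeonhole: the 41 residue classes mod 41 are the pigeonholes.
With 287 integers one could put 7 in each residue class and have no class reach 8.
The 288th integer pushes some class to 8, so 41·7 + 1 = 288.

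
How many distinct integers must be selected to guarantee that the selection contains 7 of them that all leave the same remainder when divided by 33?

199

The 33 residue classes mod 33 are the pigeonholes.
With 198 integers one could put 6 in each residue class and have no class reach 7.
The 199th integer pushes some class to 7, so 33·6 + 1 = 199.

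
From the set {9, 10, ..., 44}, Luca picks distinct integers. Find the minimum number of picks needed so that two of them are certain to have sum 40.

26

A set avoiding the sum 40 can contain at most one of each pair {x, 40−x}, plus the 14 elements whose complement lies outside the range or equal to its own complement.
The integers 20, …, 44 (25 of them) are such a set: any two sum to at least 20+21 = 41 > 40.
By pigeonhole, any 26th integer completes one of the 11 pairs, so 26 choices force a sum of 40.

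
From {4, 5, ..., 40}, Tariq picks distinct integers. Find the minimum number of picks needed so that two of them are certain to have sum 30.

Two chosen integers sum to 30 exactly when both halves of some pair {x, 30−x} with 4 ≤ x ≤ 30−x ≤ 26 are chosen — 11 such pairs.
The remaining 15 elements (those with no distinct partner in range) can never complete a 30-sum, so the worst case takes all of them and one from each pair: 15 + 11 = 26.
The 27th integer has to be the second member of some pair, so 26 + 1 = 27.

27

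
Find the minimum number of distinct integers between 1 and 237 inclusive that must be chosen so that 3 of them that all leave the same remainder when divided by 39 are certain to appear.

79

By pigeonhole, the 39 residue classes mod 39 are the pigeonholes.
With 78 integers one could put 2 in each residue class and have no class reach 3.
The 79th integer pushes some class to 3, so 39·2 + 1 = 79.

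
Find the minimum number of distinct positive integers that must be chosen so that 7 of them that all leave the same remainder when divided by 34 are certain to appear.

The 34 residue classes mod 34 are the pigeonholes.
With 204 integers one could put 6 in each residue class and have no class reach 7.
The 205th integer pushes some class to 7, so 34·6 + 1 = 205.

205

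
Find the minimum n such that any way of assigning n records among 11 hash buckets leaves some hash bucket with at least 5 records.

45

With 44 records one could put exactly 4 in each of the 11 hash buckets, and no hash bucket would reach 5.
By the pigeonhole principle, one more record must land in a hash bucket that already has 4, giving it 5.
So 11 × 4 + 1 = 45 records are required.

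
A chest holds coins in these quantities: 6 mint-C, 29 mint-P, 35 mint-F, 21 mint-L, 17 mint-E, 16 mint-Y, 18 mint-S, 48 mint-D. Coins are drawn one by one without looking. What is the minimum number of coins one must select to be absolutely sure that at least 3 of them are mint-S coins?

In the worst case for collecting mint-S coins, every non-mint-S coin comes out first.
There are 6 + 29 + 35 + 21 + 17 + 16 + 48 = 172 non-mint-S coins altogether.
After those, each further coin must be mint-S, so 172 + 3 = 175 draws guarantee 3 mint-S coins.

175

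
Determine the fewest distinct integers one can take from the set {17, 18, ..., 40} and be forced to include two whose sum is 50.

17

A set avoiding the sum 50 can contain at most one of each pair {x, 50−x}, plus the 8 elements whose complement lies outside the range or equal to its own complement.
The integers 25, …, 40 (16 of them) are such a set: any two sum to at least 25+26 = 51 > 50.
Any 17th integer completes one of the 8 pairs, so 17 choices force a sum of 50.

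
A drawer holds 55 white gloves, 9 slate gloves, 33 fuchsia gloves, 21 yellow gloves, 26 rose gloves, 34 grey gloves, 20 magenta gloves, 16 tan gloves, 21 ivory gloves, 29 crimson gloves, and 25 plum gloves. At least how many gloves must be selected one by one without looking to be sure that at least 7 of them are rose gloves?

In the worst case for collecting rose gloves, every non-rose glove comes out first.
There are 55 + 9 + 33 + 21 + 34 + 20 + 16 + 21 + 29 + 25 = 263 non-rose gloves altogether.
After those, each further glove must be rose, so 263 + 7 = 270 draws guarantee 7 rose gloves.

270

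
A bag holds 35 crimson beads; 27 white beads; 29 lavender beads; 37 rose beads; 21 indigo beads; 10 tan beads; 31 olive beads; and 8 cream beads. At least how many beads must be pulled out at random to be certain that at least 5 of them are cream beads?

195

In the worst case for collecting cream beads, every non-cream bead comes out first.
There are 35 + 27 + 29 + 37 + 21 + 10 + 31 = 190 non-cream beads altogether.
After those, each further bead must be cream, so 190 + 5 = 195 draws guarantee 5 cream beads.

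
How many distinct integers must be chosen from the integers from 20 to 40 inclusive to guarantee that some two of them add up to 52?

A set avoiding the sum 52 can contain at most one of each pair {x, 52−x}, plus the 9 elements whose complement lies outside the range or equal to its own complement.
The integers 26, …, 40 (15 of them) are such a set: any two sum to at least 26+27 = 53 > 52.
Pigeonhole: any 16th integer completes one of the 6 pairs, so 16 choices force a sum of 52.

16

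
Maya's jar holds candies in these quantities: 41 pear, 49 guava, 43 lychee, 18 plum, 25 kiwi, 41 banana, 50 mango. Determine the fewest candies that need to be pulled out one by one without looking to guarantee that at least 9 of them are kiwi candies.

251

In the worst case for collecting kiwi candies, every non-kiwi candy comes out first.
There are 41 + 49 + 43 + 18 + 41 + 50 = 242 non-kiwi candies altogether.
After those, each further candy must be kiwi, so 242 + 9 = 251 draws guarantee 9 kiwi candies.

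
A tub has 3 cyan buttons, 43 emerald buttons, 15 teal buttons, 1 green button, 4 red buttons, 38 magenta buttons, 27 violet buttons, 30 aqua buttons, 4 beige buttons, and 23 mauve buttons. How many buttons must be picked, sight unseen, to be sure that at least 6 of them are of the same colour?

43

The 10 colours are the holes; the buttons drawn are the pigeons.
To avoid 6 of any one colour, the worst case takes at most 5 of each colour, or every button of a colour that has fewer than 5.
That gives 3 + 5 + 5 + 1 + 4 + 5 + 5 + 5 + 4 + 5 = 42 buttons with no colour reaching 6.
The next button forces some colour to 6, so 42 + 1 = 43.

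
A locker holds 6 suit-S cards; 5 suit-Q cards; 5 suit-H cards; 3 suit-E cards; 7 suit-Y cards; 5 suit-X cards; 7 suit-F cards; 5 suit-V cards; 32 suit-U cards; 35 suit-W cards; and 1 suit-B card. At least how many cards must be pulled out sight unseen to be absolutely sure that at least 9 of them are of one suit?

By pigeonhole, the 11 suits are the holes; the cards drawn are the pigeons.
To avoid 9 of any one suit, the worst case takes at most 8 of each suit, or every card of a suit that has fewer than 8.
That gives 6 + 5 + 5 + 3 + 7 + 5 + 7 + 5 + 8 + 8 + 1 = 60 cards with no suit reaching 9.
The next card forces some suit to 9, so 60 + 1 = 61.

61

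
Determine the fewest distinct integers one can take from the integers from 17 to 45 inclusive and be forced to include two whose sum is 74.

A set avoiding the sum 74 can contain at most one of each pair {x, 74−x}, plus the 13 elements whose complement lies outside the range or equal to its own complement.
The integers 17, …, 37 (21 of them) are such a set: any two sum to at least 17+18 = 35 and at most 36+37 = 73 < 74.
By the pigeonhole principle, any 22nd integer completes one of the 8 pairs, so 22 choices force a sum of 74.

22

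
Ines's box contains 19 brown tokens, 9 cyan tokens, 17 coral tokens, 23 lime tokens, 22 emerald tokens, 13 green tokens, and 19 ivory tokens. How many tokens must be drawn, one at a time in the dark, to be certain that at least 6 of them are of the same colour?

36

An adversary could hand out at most 5 tokens per colour: 5 + 5 + 5 + 5 + 5 + 5 + 5 = 35 tokens and still no colour has 6.
By the pigeonhole principle, one more token lands in a colour already at 5, so 36 draws are enough and 35 are not.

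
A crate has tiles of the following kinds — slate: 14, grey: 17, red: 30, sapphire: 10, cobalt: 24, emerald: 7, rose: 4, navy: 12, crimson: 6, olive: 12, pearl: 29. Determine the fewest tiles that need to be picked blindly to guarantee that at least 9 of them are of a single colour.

Put each drawn tile into a box by colour. The largest draw with every box below 9 takes min(count, 8) from each colour; colours with fewer than 8 contribute all they have.
Σ min(cᵢ, 8) = 8 + 8 + 8 + 8 + 8 + 7 + 4 + 8 + 6 + 8 + 8 = 81.
Draw number 81 + 1 = 82 must push one box to 9.

82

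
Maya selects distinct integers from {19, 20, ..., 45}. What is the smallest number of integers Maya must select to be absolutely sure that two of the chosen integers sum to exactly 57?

Group the elements by complementary pair {x, 57−x}: {19,38}, {20,37}, {21,36}, …, giving 10 two-element pairs and 7 integers whose partner 57−x falls outside [19,45].
Pigeonhole: treating each of those 17 groups as a pigeonhole, one can pick one integer per group — 17 integers — with no two summing to 57.
The 18th integer lands in an occupied pair, forcing a sum of 57.

18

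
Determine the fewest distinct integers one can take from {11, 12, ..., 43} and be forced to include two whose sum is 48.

21

Two chosen integers sum to 48 exactly when both halves of some pair {x, 48−x} with 11 ≤ x ≤ 48−x ≤ 37 are chosen — 13 such pairs.
The remaining 7 elements (those with no distinct partner in range) can never complete a 48-sum, so the worst case takes all of them and one from each pair: 7 + 13 = 20.
By the pigeonhole principle, the 21st integer has to be the second member of some pair, so 20 + 1 = 21.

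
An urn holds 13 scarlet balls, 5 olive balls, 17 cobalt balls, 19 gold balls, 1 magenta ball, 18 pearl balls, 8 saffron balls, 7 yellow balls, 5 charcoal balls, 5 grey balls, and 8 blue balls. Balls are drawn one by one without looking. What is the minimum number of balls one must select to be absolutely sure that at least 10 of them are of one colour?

By pigeonhole, put each drawn ball into a box by colour. The largest draw with every box below 10 takes min(count, 9) from each colour; colours with fewer than 9 contribute all they have.
Σ min(cᵢ, 9) = 9 + 5 + 9 + 9 + 1 + 9 + 8 + 7 + 5 + 5 + 8 = 75.
Draw number 75 + 1 = 76 must push one box to 10.

76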